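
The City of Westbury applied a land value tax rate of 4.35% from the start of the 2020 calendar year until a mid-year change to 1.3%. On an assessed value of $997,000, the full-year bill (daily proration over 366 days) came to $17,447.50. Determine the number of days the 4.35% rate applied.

Let d = days at the first rate; then 366 − d days at the second rate.
$997,000 × [4.35%·d + 1.3%·(366−d)] / 366 = $17,447.50
Solving gives d = 54, so the new rate took effect on February 24, 2020.

54 days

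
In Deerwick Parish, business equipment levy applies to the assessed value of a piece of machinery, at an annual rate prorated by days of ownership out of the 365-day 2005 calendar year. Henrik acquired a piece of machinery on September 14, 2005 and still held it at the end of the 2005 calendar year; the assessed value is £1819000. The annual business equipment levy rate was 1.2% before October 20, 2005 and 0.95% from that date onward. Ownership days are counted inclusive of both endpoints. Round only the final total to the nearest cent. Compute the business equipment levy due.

September 14 – October 19, 2005: 36 days at 1.2% → £1819000 × 1.2% × 36/365 = £2152.8986
October 20 – December 31, 2005: 73 days at 0.95% → £1819000 × 0.95% × 73/365 = £3456.1000
Total = £5608.9986

£5609.00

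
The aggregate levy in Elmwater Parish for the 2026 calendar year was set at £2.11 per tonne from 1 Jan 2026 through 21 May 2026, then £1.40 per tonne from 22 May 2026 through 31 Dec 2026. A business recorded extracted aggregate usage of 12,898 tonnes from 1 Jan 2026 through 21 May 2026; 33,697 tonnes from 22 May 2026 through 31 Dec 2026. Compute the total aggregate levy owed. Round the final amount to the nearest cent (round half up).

1 Jan – 21 May 2026: 12,898 tonnes at £2.11/tonne → £27,214.78
22 May – 31 Dec 2026: 33,697 tonnes at £1.40/tonne → £47,175.80

£74,390.58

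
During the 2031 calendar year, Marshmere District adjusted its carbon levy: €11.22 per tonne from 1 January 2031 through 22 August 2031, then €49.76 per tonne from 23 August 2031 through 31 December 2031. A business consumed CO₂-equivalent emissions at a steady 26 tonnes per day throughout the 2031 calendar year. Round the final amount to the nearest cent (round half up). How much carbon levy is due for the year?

€237745.04

1 January – 22 August 2031: 234 days × 26 tonnes/day = 6,084 tonnes at €11.22/tonne → €68262.48
23 August – 31 December 2031: 131 days × 26 tonnes/day = 3,406 tonnes at €49.76/tonne → €169482.56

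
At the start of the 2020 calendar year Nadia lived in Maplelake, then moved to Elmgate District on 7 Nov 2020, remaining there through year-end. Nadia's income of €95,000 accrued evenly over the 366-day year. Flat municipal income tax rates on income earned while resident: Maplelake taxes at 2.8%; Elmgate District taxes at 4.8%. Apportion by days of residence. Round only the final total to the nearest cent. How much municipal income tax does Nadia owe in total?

Maplelake, 1 Jan – 6 Nov 2020: 311 days → €95,000 × 2.8% × 311/366 = €2,260.2732
Elmgate District, 7 Nov – 31 Dec 2020: 55 days → €95,000 × 4.8% × 55/366 = €685.2459
Total = €2,945.5191

€2,945.52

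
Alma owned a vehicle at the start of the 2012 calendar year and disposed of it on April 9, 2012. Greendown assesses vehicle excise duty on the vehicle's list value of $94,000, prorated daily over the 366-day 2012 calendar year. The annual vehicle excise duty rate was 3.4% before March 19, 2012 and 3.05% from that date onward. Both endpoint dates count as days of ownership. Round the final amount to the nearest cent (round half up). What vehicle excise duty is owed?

$853.45

January 1 – March 18, 2012: 78 days at 3.4% → $94,000 × 3.4% × 78/366 = $681.1148
March 19 – April 9, 2012: 22 days at 3.05% → $94,000 × 3.05% × 22/366 = $172.3333
Total = $853.4481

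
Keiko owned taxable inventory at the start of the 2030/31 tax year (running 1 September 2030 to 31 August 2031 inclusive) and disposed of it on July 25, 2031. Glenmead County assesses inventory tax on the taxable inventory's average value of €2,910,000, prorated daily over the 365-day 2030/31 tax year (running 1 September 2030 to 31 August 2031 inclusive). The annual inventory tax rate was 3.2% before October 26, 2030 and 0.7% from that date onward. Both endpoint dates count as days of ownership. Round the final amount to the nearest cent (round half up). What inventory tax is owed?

€29,267.42

September 1 – October 25, 2030: 55 days at 3.2% → €2,910,000 × 3.2% × 55/365 = €14,031.7808
October 26, 2030 – July 25, 2031: 273 days at 0.7% → €2,910,000 × 0.7% × 273/365 = €15,235.6438
Total = €29,267.4247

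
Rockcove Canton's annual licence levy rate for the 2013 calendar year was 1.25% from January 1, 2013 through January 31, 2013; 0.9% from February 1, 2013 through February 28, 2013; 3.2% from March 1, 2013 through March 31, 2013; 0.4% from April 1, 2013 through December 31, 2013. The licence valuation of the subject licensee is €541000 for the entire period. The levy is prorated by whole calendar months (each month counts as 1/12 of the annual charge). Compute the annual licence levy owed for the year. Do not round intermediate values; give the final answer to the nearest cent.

January 1 – January 31, 2013: 1 month at 1.25% → €541000 × 1.25% × 1/12 = €563.5417
February 1 – February 28, 2013: 1 month at 0.9% → €541000 × 0.9% × 1/12 = €405.7500
March 1 – March 31, 2013: 1 month at 3.2% → €541000 × 3.2% × 1/12 = €1442.6667
April 1 – December 31, 2013: 9 months at 0.4% → €541000 × 0.4% × 9/12 = €1623.0000
Total = €4034.9583

€4034.96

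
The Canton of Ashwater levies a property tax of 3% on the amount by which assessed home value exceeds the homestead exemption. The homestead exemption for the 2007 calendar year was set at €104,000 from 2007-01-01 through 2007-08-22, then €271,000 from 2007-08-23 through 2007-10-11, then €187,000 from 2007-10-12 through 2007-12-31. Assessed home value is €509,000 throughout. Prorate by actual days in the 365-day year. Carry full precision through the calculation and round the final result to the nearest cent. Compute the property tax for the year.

€10,911.12

2007-01-01 to 2007-08-22: 234 days, exemption €104,000 → (€509,000 − €104,000) × 3% × 234/365 = €7,789.3151
2007-08-23 to 2007-10-11: 50 days, exemption €271,000 → (€509,000 − €271,000) × 3% × 50/365 = €978.0822
2007-10-12 to 2007-12-31: 81 days, exemption €187,000 → (€509,000 − €187,000) × 3% × 81/365 = €2,143.7260
Total = €10,911.1233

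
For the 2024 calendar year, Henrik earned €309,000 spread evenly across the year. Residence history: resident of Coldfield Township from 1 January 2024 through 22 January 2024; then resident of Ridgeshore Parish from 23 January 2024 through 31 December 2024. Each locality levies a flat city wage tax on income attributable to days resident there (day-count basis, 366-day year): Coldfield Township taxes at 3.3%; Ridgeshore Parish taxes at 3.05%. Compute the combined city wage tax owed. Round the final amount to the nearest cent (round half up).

Coldfield Township, 1 January – 22 January 2024: 22 days → €309,000 × 3.3% × 22/366 = €612.9344
Ridgeshore Parish, 23 January – 31 December 2024: 344 days → €309,000 × 3.05% × 344/366 = €8,858.0000
Total = €9,470.9344

€9,470.93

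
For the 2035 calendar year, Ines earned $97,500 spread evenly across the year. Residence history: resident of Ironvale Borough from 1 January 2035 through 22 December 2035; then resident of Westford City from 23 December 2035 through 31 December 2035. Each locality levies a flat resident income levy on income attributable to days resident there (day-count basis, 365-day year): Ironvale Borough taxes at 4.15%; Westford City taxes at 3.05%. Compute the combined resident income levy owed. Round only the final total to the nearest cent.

$4,019.80

Ironvale Borough, 1 January – 22 December 2035: 356 days → $97,500 × 4.15% × 356/365 = $3,946.4795
Westford City, 23 December – 31 December 2035: 9 days → $97,500 × 3.05% × 9/365 = $73.3253
Total = $4,019.8048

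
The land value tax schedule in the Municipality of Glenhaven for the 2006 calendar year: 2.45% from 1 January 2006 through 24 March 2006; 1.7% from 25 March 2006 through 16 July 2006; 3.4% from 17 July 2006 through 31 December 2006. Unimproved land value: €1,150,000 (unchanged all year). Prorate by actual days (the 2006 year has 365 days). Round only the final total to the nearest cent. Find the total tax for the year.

€30,509.66

1 January – 24 March 2006: 83 days at 2.45% → €1,150,000 × 2.45% × 83/365 = €6,406.9178
25 March – 16 July 2006: 114 days at 1.7% → €1,150,000 × 1.7% × 114/365 = €6,106.0274
17 July – 31 December 2006: 168 days at 3.4% → €1,150,000 × 3.4% × 168/365 = €17,996.7123
Total = €30,509.6575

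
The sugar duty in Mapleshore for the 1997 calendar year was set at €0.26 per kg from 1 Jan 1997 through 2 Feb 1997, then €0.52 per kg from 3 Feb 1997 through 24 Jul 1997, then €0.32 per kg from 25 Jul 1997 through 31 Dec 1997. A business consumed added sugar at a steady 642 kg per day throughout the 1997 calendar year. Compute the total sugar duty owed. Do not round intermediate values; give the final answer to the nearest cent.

€95799.24

1 Jan – 2 Feb 1997: 33 days × 642 kg/day = 21,186 kg at €0.26/kg → €5508.36
3 Feb – 24 Jul 1997: 172 days × 642 kg/day = 110,424 kg at €0.52/kg → €57420.48
25 Jul – 31 Dec 1997: 160 days × 642 kg/day = 102,720 kg at €0.32/kg → €32870.40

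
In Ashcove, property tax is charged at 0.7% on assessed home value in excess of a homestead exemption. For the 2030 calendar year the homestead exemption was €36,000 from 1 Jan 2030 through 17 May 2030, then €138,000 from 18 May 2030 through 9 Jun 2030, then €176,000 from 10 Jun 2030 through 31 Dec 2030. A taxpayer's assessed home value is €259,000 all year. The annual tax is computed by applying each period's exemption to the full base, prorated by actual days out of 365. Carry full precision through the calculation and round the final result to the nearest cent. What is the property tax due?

1 Jan – 17 May 2030: 137 days, exemption €36,000 → (€259,000 − €36,000) × 0.7% × 137/365 = €585.9096
18 May – 9 Jun 2030: 23 days, exemption €138,000 → (€259,000 − €138,000) × 0.7% × 23/365 = €53.3726
10 Jun – 31 Dec 2030: 205 days, exemption €176,000 → (€259,000 − €176,000) × 0.7% × 205/365 = €326.3151
Total = €965.5973

€965.60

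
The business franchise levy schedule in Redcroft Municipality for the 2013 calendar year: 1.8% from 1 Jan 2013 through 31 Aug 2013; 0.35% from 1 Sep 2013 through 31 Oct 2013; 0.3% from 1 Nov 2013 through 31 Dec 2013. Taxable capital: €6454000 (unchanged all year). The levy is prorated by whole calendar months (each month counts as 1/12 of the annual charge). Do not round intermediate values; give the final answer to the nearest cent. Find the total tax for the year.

1 Jan – 31 Aug 2013: 8 months at 1.8% → €6454000 × 1.8% × 8/12 = €77448.0000
1 Sep – 31 Oct 2013: 2 months at 0.35% → €6454000 × 0.35% × 2/12 = €3764.8333
1 Nov – 31 Dec 2013: 2 months at 0.3% → €6454000 × 0.3% × 2/12 = €3227.0000
Total = €84439.8333

€84439.83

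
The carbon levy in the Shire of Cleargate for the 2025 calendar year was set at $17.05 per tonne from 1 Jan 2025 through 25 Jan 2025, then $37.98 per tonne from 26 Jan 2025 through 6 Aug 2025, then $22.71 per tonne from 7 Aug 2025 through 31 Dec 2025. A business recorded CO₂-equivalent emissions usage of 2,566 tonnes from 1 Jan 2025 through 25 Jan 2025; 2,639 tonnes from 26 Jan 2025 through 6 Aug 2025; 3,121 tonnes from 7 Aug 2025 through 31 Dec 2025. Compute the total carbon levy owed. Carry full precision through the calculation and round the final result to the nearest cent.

1 Jan – 25 Jan 2025: 2,566 tonnes at $17.05/tonne → $43,750.30
26 Jan – 6 Aug 2025: 2,639 tonnes at $37.98/tonne → $100,229.22
7 Aug – 31 Dec 2025: 3,121 tonnes at $22.71/tonne → $70,877.91

$214,857.43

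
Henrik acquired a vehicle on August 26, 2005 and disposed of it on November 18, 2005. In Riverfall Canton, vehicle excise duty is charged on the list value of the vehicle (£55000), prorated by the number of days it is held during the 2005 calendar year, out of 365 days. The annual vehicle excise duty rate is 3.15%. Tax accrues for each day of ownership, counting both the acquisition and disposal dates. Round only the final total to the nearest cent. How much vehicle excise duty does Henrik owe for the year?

Days held (August 26 – November 18, 2005): 85 out of 365
Tax = £55000 × 3.15% × 85/365 = £403.4589

£403.46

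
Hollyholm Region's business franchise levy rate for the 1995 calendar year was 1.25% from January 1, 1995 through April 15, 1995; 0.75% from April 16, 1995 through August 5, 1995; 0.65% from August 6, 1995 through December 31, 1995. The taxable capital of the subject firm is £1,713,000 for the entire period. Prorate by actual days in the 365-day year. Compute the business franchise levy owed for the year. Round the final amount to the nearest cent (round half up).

£14,616.82

January 1 – April 15, 1995: 105 days at 1.25% → £1,713,000 × 1.25% × 105/365 = £6,159.7603
April 16 – August 5, 1995: 112 days at 0.75% → £1,713,000 × 0.75% × 112/365 = £3,942.2466
August 6 – December 31, 1995: 148 days at 0.65% → £1,713,000 × 0.65% × 148/365 = £4,514.8110
Total = £14,616.8178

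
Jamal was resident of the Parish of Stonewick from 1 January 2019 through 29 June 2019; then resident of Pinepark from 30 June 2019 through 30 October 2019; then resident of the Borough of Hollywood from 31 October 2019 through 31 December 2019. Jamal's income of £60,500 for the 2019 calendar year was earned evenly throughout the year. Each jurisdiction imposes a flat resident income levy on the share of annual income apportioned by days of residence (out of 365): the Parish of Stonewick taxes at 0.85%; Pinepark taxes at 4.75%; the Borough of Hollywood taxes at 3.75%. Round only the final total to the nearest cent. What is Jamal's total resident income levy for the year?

The Parish of Stonewick, 1 January – 29 June 2019: 180 days → £60,500 × 0.85% × 180/365 = £253.6027
Pinepark, 30 June – 30 October 2019: 123 days → £60,500 × 4.75% × 123/365 = £968.4144
The Borough of Hollywood, 31 October – 31 December 2019: 62 days → £60,500 × 3.75% × 62/365 = £385.3767
Total = £1,607.3938

£1,607.39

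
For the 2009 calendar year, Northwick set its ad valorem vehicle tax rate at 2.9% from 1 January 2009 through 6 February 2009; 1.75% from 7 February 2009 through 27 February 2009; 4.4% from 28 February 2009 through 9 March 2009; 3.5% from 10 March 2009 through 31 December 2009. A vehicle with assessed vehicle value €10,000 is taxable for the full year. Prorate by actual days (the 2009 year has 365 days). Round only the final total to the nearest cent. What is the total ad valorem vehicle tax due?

€336.32

1 January – 6 February 2009: 37 days at 2.9% → €10,000 × 2.9% × 37/365 = €29.3973
7 February – 27 February 2009: 21 days at 1.75% → €10,000 × 1.75% × 21/365 = €10.0685
28 February – 9 March 2009: 10 days at 4.4% → €10,000 × 4.4% × 10/365 = €12.0548
10 March – 31 December 2009: 297 days at 3.5% → €10,000 × 3.5% × 297/365 = €284.7945
Total = €336.3151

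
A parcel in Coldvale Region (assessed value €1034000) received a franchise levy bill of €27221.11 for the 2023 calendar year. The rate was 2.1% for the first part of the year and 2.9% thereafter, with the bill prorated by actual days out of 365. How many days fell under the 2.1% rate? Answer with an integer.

122 days

Let d = days at the first rate; then 365 − d days at the second rate.
€1034000 × [2.1%·d + 2.9%·(365−d)] / 365 = €27221.11
Solving gives d = 122, so the new rate took effect on 3 May 2023.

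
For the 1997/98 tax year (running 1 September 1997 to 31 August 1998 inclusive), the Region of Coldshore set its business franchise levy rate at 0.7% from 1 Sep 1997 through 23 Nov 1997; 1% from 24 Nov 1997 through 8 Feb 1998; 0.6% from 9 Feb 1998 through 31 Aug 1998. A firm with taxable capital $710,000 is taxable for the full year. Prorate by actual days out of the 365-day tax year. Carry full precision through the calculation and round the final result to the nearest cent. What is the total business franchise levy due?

$5,022.52

1 Sep – 23 Nov 1997: 84 days at 0.7% → $710,000 × 0.7% × 84/365 = $1,143.7808
24 Nov 1997 – 8 Feb 1998: 77 days at 1% → $710,000 × 1% × 77/365 = $1,497.8082
9 Feb – 31 Aug 1998: 204 days at 0.6% → $710,000 × 0.6% × 204/365 = $2,380.9315
Total = $5,022.5205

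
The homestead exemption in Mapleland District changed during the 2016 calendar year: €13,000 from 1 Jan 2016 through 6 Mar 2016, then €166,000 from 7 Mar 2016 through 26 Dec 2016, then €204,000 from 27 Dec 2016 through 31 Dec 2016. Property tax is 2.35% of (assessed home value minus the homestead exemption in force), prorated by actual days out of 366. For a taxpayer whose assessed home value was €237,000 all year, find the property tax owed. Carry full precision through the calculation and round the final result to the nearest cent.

€2,304.67

1 Jan – 6 Mar 2016: 66 days, exemption €13,000 → (€237,000 − €13,000) × 2.35% × 66/366 = €949.2459
7 Mar – 26 Dec 2016: 295 days, exemption €166,000 → (€237,000 − €166,000) × 2.35% × 295/366 = €1,344.8292
27 Dec – 31 Dec 2016: 5 days, exemption €204,000 → (€237,000 − €204,000) × 2.35% × 5/366 = €10.5943
Total = €2,304.6694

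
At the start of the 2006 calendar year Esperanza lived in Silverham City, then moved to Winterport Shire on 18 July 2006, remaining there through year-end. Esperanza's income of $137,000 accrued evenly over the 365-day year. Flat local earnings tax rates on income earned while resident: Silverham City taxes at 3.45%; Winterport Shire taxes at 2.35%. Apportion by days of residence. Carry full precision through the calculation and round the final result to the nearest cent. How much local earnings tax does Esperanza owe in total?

Silverham City, 1 January – 17 July 2006: 198 days → $137,000 × 3.45% × 198/365 = $2,563.9644
Winterport Shire, 18 July – 31 December 2006: 167 days → $137,000 × 2.35% × 167/365 = $1,473.0315
Total = $4,036.9959

$4,037.00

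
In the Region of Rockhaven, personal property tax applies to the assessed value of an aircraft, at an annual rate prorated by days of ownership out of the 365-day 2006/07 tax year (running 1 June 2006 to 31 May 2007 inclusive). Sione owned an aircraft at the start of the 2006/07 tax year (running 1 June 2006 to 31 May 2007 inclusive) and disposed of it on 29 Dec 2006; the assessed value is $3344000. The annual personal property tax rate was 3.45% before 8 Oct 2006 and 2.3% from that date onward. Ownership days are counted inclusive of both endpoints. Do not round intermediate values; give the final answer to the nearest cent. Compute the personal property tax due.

$58263.47

1 Jun – 7 Oct 2006: 129 days at 3.45% → $3344000 × 3.45% × 129/365 = $40773.8959
8 Oct – 29 Dec 2006: 83 days at 2.3% → $3344000 × 2.3% × 83/365 = $17489.5781
Total = $58263.4740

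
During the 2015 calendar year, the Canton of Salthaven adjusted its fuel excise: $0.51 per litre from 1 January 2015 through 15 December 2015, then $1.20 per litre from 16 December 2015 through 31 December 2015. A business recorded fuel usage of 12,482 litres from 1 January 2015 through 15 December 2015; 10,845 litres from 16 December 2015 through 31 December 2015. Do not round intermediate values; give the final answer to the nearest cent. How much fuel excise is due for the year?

1 January – 15 December 2015: 12,482 litres at $0.51/litre → $6,365.82
16 December – 31 December 2015: 10,845 litres at $1.20/litre → $13,014.00

$19,379.82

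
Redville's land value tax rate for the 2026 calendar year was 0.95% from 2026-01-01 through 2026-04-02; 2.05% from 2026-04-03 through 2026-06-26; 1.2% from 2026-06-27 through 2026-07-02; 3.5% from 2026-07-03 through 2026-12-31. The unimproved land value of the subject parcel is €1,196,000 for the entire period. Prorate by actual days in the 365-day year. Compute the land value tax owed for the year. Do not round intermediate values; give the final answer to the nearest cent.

2026-01-01 to 2026-04-02: 92 days at 0.95% → €1,196,000 × 0.95% × 92/365 = €2,863.8466
2026-04-03 to 2026-06-26: 85 days at 2.05% → €1,196,000 × 2.05% × 85/365 = €5,709.6712
2026-06-27 to 2026-07-02: 6 days at 1.2% → €1,196,000 × 1.2% × 6/365 = €235.9233
2026-07-03 to 2026-12-31: 182 days at 3.5% → €1,196,000 × 3.5% × 182/365 = €20,872.6575
Total = €29,682.0986

€29,682.10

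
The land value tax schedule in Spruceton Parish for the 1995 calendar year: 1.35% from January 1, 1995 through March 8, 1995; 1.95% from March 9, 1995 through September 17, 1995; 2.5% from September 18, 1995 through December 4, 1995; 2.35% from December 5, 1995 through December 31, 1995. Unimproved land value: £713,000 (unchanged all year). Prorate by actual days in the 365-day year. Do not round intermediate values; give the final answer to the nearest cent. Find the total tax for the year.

January 1 – March 8, 1995: 67 days at 1.35% → £713,000 × 1.35% × 67/365 = £1,766.8726
March 9 – September 17, 1995: 193 days at 1.95% → £713,000 × 1.95% × 193/365 = £7,351.7137
September 18 – December 4, 1995: 78 days at 2.5% → £713,000 × 2.5% × 78/365 = £3,809.1781
December 5 – December 31, 1995: 27 days at 2.35% → £713,000 × 2.35% × 27/365 = £1,239.4479
Total = £14,167.2123

£14,167.21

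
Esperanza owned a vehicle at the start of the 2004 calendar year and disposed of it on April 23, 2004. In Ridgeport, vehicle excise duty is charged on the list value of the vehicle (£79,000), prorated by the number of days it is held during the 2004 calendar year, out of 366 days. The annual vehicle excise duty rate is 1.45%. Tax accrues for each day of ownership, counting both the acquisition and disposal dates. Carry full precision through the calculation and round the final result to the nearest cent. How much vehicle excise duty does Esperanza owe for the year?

Days held (January 1 – April 23, 2004): 114 out of 366
Tax = £79,000 × 1.45% × 114/366 = £356.7951

£356.80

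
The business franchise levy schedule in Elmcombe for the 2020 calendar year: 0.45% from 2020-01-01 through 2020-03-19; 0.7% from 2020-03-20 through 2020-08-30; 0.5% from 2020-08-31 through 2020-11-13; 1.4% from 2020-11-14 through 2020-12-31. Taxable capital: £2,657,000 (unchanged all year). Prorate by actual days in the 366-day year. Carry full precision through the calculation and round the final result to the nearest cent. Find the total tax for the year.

2020-01-01 to 2020-03-19: 79 days at 0.45% → £2,657,000 × 0.45% × 79/366 = £2,580.7746
2020-03-20 to 2020-08-30: 164 days at 0.7% → £2,657,000 × 0.7% × 164/366 = £8,333.9781
2020-08-31 to 2020-11-13: 75 days at 0.5% → £2,657,000 × 0.5% × 75/366 = £2,722.3361
2020-11-14 to 2020-12-31: 48 days at 1.4% → £2,657,000 × 1.4% × 48/366 = £4,878.4262
Total = £18,515.5150

£18,515.52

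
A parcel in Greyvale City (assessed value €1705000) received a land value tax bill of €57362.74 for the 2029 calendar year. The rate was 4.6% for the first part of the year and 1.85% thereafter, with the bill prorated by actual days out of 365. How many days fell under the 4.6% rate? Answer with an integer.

Let d = days at the first rate; then 365 − d days at the second rate.
€1705000 × [4.6%·d + 1.85%·(365−d)] / 365 = €57362.74
Solving gives d = 201, so the new rate took effect on 21 July 2029.

201 days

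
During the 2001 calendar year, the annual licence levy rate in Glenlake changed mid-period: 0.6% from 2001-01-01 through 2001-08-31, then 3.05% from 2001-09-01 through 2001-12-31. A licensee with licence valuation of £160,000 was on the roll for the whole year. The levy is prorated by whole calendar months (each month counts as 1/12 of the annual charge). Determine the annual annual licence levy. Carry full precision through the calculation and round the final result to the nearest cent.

£2,266.67

2001-01-01 to 2001-08-31: 8 months at 0.6% → £160,000 × 0.6% × 8/12 = £640.0000
2001-09-01 to 2001-12-31: 4 months at 3.05% → £160,000 × 3.05% × 4/12 = £1,626.6667
Total = £2,266.6667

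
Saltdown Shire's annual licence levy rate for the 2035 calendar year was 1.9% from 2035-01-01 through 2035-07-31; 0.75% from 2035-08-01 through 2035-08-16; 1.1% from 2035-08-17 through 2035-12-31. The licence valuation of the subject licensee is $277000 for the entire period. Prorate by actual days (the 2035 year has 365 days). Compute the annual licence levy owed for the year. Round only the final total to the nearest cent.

2035-01-01 to 2035-07-31: 212 days at 1.9% → $277000 × 1.9% × 212/365 = $3056.8658
2035-08-01 to 2035-08-16: 16 days at 0.75% → $277000 × 0.75% × 16/365 = $91.0685
2035-08-17 to 2035-12-31: 137 days at 1.1% → $277000 × 1.1% × 137/365 = $1143.6685
Total = $4291.6027

$4291.60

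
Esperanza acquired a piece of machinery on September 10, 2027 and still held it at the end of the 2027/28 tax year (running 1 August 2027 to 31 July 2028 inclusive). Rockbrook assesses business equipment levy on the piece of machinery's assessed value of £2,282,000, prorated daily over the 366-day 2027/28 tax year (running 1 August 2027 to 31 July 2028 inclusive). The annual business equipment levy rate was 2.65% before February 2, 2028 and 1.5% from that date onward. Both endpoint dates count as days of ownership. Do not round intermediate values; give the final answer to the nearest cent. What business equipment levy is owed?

September 10, 2027 – February 1, 2028: 145 days at 2.65% → £2,282,000 × 2.65% × 145/366 = £23,957.8825
February 2 – July 31, 2028: 181 days at 1.5% → £2,282,000 × 1.5% × 181/366 = £16,927.9508
Total = £40,885.8333

£40,885.83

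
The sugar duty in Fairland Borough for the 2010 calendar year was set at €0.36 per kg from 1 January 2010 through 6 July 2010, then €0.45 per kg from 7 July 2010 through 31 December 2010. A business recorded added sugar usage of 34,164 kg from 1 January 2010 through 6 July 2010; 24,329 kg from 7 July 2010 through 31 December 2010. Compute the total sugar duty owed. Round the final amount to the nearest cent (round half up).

€23,247.09

1 January – 6 July 2010: 34,164 kg at €0.36/kg → €12,299.04
7 July – 31 December 2010: 24,329 kg at €0.45/kg → €10,948.05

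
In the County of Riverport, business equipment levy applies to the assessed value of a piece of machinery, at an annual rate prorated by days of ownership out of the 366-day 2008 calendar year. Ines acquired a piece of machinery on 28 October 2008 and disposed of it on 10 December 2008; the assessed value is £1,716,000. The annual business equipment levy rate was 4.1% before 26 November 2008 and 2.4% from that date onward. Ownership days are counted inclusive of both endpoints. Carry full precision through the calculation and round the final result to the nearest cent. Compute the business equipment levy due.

£7,262.52

28 October – 25 November 2008: 29 days at 4.1% → £1,716,000 × 4.1% × 29/366 = £5,574.6557
26 November – 10 December 2008: 15 days at 2.4% → £1,716,000 × 2.4% × 15/366 = £1,687.8689
Total = £7,262.5246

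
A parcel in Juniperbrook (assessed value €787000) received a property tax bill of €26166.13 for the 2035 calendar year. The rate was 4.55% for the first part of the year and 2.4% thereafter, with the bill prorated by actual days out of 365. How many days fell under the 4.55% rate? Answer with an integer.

Let d = days at the first rate; then 365 − d days at the second rate.
€787000 × [4.55%·d + 2.4%·(365−d)] / 365 = €26166.13
Solving gives d = 157, so the new rate took effect on 7 Jun 2035.

157 days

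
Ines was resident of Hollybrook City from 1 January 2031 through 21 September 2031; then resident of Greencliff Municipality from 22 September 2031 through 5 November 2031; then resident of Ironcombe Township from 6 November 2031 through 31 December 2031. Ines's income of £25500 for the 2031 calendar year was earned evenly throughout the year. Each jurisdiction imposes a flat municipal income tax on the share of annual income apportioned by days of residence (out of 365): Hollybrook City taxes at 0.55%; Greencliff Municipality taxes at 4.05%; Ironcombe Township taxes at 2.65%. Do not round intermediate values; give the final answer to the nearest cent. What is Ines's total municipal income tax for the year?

Hollybrook City, 1 January – 21 September 2031: 264 days → £25500 × 0.55% × 264/365 = £101.4411
Greencliff Municipality, 22 September – 5 November 2031: 45 days → £25500 × 4.05% × 45/365 = £127.3253
Ironcombe Township, 6 November – 31 December 2031: 56 days → £25500 × 2.65% × 56/365 = £103.6767
Total = £332.4432

£332.44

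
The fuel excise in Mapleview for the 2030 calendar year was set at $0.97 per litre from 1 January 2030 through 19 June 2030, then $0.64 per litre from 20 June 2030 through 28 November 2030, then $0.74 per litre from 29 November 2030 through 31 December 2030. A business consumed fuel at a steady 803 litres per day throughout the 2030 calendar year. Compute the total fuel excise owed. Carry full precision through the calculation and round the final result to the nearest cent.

$235,279.00

1 January – 19 June 2030: 170 days × 803 litres/day = 136,510 litres at $0.97/litre → $132,414.70
20 June – 28 November 2030: 162 days × 803 litres/day = 130,086 litres at $0.64/litre → $83,255.04
29 November – 31 December 2030: 33 days × 803 litres/day = 26,499 litres at $0.74/litre → $19,609.26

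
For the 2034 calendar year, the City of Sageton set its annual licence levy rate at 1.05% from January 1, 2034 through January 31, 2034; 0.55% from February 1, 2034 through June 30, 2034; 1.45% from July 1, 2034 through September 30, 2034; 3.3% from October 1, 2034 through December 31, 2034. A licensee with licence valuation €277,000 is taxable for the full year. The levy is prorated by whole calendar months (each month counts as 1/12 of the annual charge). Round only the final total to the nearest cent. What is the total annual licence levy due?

€4,166.54

January 1 – January 31, 2034: 1 month at 1.05% → €277,000 × 1.05% × 1/12 = €242.3750
February 1 – June 30, 2034: 5 months at 0.55% → €277,000 × 0.55% × 5/12 = €634.7917
July 1 – September 30, 2034: 3 months at 1.45% → €277,000 × 1.45% × 3/12 = €1,004.1250
October 1 – December 31, 2034: 3 months at 3.3% → €277,000 × 3.3% × 3/12 = €2,285.2500
Total = €4,166.5417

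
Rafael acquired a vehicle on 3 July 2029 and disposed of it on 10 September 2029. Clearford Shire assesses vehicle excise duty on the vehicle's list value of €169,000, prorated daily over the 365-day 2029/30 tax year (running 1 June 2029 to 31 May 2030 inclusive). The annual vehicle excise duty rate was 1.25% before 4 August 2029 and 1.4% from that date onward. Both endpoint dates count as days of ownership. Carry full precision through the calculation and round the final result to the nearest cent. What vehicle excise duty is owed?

€431.53

3 July – 3 August 2029: 32 days at 1.25% → €169,000 × 1.25% × 32/365 = €185.2055
4 August – 10 September 2029: 38 days at 1.4% → €169,000 × 1.4% × 38/365 = €246.3233
Total = €431.5288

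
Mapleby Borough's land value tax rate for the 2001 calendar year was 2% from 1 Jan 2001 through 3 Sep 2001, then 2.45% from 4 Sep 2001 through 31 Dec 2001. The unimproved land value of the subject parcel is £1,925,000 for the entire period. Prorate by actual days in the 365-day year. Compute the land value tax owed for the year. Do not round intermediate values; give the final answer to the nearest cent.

1 Jan – 3 Sep 2001: 246 days at 2% → £1,925,000 × 2% × 246/365 = £25,947.9452
4 Sep – 31 Dec 2001: 119 days at 2.45% → £1,925,000 × 2.45% × 119/365 = £15,376.2671
Total = £41,324.2123

£41,324.21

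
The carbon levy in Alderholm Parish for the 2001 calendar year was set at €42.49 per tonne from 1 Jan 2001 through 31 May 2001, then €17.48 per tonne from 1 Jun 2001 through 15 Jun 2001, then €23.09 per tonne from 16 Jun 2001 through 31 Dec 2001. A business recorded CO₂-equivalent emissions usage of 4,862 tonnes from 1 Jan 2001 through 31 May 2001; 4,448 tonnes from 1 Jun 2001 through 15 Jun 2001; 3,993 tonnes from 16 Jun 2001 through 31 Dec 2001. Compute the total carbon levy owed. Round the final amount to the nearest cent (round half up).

€376,535.79

1 Jan – 31 May 2001: 4,862 tonnes at €42.49/tonne → €206,586.38
1 Jun – 15 Jun 2001: 4,448 tonnes at €17.48/tonne → €77,751.04
16 Jun – 31 Dec 2001: 3,993 tonnes at €23.09/tonne → €92,198.37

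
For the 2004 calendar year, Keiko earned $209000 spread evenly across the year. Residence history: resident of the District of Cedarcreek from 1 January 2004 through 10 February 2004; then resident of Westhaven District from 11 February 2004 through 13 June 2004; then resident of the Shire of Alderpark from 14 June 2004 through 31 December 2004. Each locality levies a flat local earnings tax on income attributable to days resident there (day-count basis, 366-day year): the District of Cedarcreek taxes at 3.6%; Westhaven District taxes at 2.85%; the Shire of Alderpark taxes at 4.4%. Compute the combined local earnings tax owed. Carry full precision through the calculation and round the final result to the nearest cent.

The District of Cedarcreek, 1 January – 10 February 2004: 41 days → $209000 × 3.6% × 41/366 = $842.8525
Westhaven District, 11 February – 13 June 2004: 124 days → $209000 × 2.85% × 124/366 = $2018.0492
The Shire of Alderpark, 14 June – 31 December 2004: 201 days → $209000 × 4.4% × 201/366 = $5050.2623
Total = $7911.1639

$7911.16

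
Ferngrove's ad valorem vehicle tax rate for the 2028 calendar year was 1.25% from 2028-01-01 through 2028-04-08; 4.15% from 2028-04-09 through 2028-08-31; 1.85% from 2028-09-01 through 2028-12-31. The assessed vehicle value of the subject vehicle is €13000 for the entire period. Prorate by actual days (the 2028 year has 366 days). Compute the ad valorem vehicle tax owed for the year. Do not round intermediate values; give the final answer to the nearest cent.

2028-01-01 to 2028-04-08: 99 days at 1.25% → €13000 × 1.25% × 99/366 = €43.9549
2028-04-09 to 2028-08-31: 145 days at 4.15% → €13000 × 4.15% × 145/366 = €213.7363
2028-09-01 to 2028-12-31: 122 days at 1.85% → €13000 × 1.85% × 122/366 = €80.1667
Total = €337.8579

€337.86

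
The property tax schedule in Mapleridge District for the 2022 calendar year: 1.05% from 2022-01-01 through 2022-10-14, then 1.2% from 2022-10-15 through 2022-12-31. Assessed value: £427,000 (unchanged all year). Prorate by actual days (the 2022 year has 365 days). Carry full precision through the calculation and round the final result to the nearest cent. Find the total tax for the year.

2022-01-01 to 2022-10-14: 287 days at 1.05% → £427,000 × 1.05% × 287/365 = £3,525.3822
2022-10-15 to 2022-12-31: 78 days at 1.2% → £427,000 × 1.2% × 78/365 = £1,094.9918
Total = £4,620.3740

£4,620.37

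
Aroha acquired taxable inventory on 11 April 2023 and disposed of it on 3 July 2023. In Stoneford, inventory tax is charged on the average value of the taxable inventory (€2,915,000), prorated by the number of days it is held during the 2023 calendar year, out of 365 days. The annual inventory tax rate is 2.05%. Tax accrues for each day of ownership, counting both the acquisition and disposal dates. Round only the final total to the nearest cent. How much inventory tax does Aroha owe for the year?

Days held (11 April – 3 July 2023): 84 out of 365
Tax = €2,915,000 × 2.05% × 84/365 = €13,752.4110

€13,752.41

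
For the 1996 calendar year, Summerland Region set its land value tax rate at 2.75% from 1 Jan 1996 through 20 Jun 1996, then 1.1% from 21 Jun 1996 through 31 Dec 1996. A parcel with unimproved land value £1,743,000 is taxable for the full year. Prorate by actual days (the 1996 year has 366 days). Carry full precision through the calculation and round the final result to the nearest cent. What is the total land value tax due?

£32,688.39

1 Jan – 20 Jun 1996: 172 days at 2.75% → £1,743,000 × 2.75% × 172/366 = £22,525.6557
21 Jun – 31 Dec 1996: 194 days at 1.1% → £1,743,000 × 1.1% × 194/366 = £10,162.7377
Total = £32,688.3934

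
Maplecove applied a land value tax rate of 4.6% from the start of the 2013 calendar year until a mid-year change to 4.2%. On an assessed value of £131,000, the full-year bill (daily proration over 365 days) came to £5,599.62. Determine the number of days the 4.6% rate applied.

68 days

Let d = days at the first rate; then 365 − d days at the second rate.
£131,000 × [4.6%·d + 4.2%·(365−d)] / 365 = £5,599.62
Solving gives d = 68, so the new rate took effect on 10 March 2013.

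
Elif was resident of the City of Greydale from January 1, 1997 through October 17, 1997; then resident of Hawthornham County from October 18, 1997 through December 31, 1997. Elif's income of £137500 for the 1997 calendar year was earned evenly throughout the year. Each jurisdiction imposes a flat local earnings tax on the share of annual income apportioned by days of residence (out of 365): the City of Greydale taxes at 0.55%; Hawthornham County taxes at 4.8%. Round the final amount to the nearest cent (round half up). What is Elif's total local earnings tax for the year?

£1957.02

The City of Greydale, January 1 – October 17, 1997: 290 days → £137500 × 0.55% × 290/365 = £600.8562
Hawthornham County, October 18 – December 31, 1997: 75 days → £137500 × 4.8% × 75/365 = £1356.1644
Total = £1957.0205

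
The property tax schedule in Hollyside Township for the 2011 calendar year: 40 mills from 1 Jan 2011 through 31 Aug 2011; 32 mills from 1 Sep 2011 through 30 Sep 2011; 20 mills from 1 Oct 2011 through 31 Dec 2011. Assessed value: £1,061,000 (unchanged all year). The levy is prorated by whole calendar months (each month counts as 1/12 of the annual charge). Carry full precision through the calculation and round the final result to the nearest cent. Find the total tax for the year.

1 Jan – 31 Aug 2011: 8 months at 40 mills → £1,061,000 × 4% × 8/12 = £28,293.3333
1 Sep – 30 Sep 2011: 1 month at 32 mills → £1,061,000 × 3.2% × 1/12 = £2,829.3333
1 Oct – 31 Dec 2011: 3 months at 20 mills → £1,061,000 × 2% × 3/12 = £5,305.0000
Total = £36,427.6667

£36,427.67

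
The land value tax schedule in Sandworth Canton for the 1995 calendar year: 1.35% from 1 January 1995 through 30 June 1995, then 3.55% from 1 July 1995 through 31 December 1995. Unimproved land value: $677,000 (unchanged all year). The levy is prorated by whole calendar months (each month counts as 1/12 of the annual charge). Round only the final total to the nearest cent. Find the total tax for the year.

1 January – 30 June 1995: 6 months at 1.35% → $677,000 × 1.35% × 6/12 = $4,569.7500
1 July – 31 December 1995: 6 months at 3.55% → $677,000 × 3.55% × 6/12 = $12,016.7500
Total = $16,586.5000

$16,586.50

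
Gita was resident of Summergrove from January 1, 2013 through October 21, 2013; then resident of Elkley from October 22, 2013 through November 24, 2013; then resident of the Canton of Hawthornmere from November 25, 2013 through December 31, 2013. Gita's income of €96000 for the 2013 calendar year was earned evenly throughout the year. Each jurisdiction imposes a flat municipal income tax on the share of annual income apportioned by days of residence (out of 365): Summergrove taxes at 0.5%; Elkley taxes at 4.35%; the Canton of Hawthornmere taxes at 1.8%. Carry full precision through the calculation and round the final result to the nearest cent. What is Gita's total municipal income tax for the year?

€950.79

Summergrove, January 1 – October 21, 2013: 294 days → €96000 × 0.5% × 294/365 = €386.6301
Elkley, October 22 – November 24, 2013: 34 days → €96000 × 4.35% × 34/365 = €388.9973
The Canton of Hawthornmere, November 25 – December 31, 2013: 37 days → €96000 × 1.8% × 37/365 = €175.1671
Total = €950.7945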